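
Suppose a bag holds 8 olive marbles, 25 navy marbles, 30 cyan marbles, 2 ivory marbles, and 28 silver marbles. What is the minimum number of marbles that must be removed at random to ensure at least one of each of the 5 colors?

92

The hardest color to obtain is ivory: we could draw every other marble first — 93 − 2 = 91 marbles — without a single ivory one.
The next draw must be ivory, so 91 + 1 = 92.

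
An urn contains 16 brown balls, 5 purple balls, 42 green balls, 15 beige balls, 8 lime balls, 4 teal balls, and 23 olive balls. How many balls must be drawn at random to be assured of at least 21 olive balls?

The worst case draws every non-olive ball first: 16 + 5 + 42 + 15 + 8 + 4 = 90.
The next 21 draws are then forced to be olive, giving 90 + 21 = 111.

111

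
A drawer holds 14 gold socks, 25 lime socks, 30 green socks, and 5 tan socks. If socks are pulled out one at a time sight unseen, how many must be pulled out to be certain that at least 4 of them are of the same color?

13

The worst case takes 3 socks of each color without reaching 4 of any: 4 × 3 = 12.
The next sock must bring some color to 4, so 12 + 1 = 13.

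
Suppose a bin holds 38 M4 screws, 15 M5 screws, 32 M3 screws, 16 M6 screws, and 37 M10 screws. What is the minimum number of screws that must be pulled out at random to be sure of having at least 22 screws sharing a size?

Treat the 5 sizes as pigeonholes.
In the worst case we take at most 21 of each size, but all 15 M5 and all 16 M6 (fewer than 21), giving 21 + 15 + 21 + 16 + 21 = 94.
One more screw then forces some size to 22, so 94 + 1 = 95.

95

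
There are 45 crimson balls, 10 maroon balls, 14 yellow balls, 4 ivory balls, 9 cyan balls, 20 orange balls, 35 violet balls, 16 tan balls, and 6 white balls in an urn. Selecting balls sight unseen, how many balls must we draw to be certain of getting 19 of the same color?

Treat the 9 colors as pigeonholes.
In the worst case we take at most 18 of each color, but all 10 maroon, all 14 yellow, all 4 ivory, all 9 cyan, all 16 tan, and all 6 white (fewer than 18), giving 18 + 10 + 14 + 4 + 9 + 18 + 18 + 16 + 6 = 113.
One more ball then forces some color to 19, so 113 + 1 = 114.

114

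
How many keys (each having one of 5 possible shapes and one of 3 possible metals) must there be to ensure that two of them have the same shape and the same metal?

16

There are 5 × 3 = 15 (shape, metal) combinations acting as pigeonholes.
With 15 keys we could place one in each, avoiding any repeat.
One more forces some (shape, metal) pair to hold 2, so 15 + 1 = 16.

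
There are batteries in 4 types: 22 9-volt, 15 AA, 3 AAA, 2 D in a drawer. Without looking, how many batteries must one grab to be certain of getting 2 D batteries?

The worst case draws every non-D battery first: 22 + 15 + 3 = 40.
The next 2 draws are then forced to be D, giving 40 + 2 = 42.

42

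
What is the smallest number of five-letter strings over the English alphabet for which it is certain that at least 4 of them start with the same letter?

79

There are 26 possible first letters acting as pigeonholes.
With 26 × 3 = 78 five-letter strings over the English alphabet we could place exactly 3 in each, with no class reaching 4.
One more forces some class to hold 4, so 78 + 1 = 79.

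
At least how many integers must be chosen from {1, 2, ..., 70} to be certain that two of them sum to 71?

Partition {1, …, 70} into 35 pairs: {1,70}, {2,69}, …, {35,36}.
Choosing 35 integers — say the integers 1 through 35 — takes one from each pair and avoids the property.
Choosing 36 forces two into the same pair by pigeonhole, and those sum to 71. So 36.

36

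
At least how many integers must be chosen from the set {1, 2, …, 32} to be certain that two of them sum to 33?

Partition {1, …, 32} into 16 pairs: {1,32}, {2,31}, …, {16,17}.
Choosing 16 integers — say the integers 1 through 16 — takes one from each pair and avoids the property.
Choosing 17 forces two into the same pair by pigeonhole, and those sum to 33. So 17.

17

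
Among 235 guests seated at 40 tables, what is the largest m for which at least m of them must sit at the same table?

6

The 235 guests fall into 40 tables.
If each of the 40 tables held at most 5, the total would be at most 40 × 5 = 200 < 235, a contradiction.
So at least one holds ⌈235/40⌉ = 6.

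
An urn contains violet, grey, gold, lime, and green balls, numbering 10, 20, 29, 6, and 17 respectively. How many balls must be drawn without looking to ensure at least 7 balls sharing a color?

31

Treat the 5 colors as pigeonholes.
The worst case takes 6 balls of each color without reaching 7 of any: 5 × 6 = 30.
The next ball must bring some color to 7, so 30 + 1 = 31.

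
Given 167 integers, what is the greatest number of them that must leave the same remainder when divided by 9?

19

The 167 integers fall into 9 residue classes modulo 9.
If each of the 9 residue classes modulo 9 held at most 18, the total would be at most 9 × 18 = 162 < 167, a contradiction.
So at least one holds ⌈167/9⌉ = 19.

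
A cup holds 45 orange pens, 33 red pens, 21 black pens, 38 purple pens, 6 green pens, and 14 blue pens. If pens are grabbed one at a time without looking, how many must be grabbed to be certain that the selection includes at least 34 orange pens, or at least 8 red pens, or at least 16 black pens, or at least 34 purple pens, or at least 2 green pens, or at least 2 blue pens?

91

The worst case stops just short of every target: 33 orange, 7 red, 15 black, 33 purple, 1 green, 1 blue — 33 + 7 + 15 + 33 + 1 + 1 = 90 pens.
One more pen must push some ink color to its target, so 90 + 1 = 91.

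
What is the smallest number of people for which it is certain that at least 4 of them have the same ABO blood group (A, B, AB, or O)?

There are 4 ABO blood groups acting as pigeonholes.
With 4 × 3 = 12 people we could place exactly 3 in each, with no class reaching 4.
One more forces some class to hold 4, so 12 + 1 = 13.

13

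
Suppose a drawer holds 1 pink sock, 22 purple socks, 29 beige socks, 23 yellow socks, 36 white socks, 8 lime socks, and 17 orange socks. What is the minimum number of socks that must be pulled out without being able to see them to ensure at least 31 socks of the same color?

131

In the worst case we take at most 30 of each color, but all 1 pink, all 22 purple, all 29 beige, all 23 yellow, all 8 lime, and all 17 orange (fewer than 30), giving 1 + 22 + 29 + 23 + 30 + 8 + 17 = 130.
One more sock then forces some color to 31, so 130 + 1 = 131.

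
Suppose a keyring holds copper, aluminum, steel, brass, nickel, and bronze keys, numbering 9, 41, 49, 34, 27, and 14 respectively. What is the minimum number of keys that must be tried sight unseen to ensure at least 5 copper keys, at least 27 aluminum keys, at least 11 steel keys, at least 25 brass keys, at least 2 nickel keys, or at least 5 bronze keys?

70

The worst case stops just short of every target: 4 copper, 26 aluminum, 10 steel, 24 brass, 1 nickel, 4 bronze — 4 + 26 + 10 + 24 + 1 + 4 = 69 keys.
One more key must push some type to its target, so 69 + 1 = 70.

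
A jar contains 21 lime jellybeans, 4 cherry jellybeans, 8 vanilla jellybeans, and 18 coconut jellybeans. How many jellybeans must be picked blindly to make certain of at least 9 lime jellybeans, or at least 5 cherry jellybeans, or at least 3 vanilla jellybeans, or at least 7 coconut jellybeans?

Each of the 4 flavors has its own threshold; avoid all of them simultaneously.
The worst case stops just short of every target: 8 lime, 4 cherry, 2 vanilla, 6 coconut — 8 + 4 + 2 + 6 = 20 jellybeans.
One more jellybean must push some flavor to its target, so 20 + 1 = 21.

21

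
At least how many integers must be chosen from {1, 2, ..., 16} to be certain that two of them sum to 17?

Partition {1, …, 16} into 8 pairs: {1,16}, {2,15}, …, {8,9}.
Choosing 8 integers — say the integers 1 through 8 — takes one from each pair and avoids the property.
Choosing 9 forces two into the same pair by pigeonhole, and those sum to 17. So 9.

9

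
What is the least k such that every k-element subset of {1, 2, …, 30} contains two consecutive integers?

Partition {1, …, 30} into 15 pairs: {1,2}, {3,4}, …, {29,30}.
Choosing 15 integers — say the 15 even numbers 2, 4, …, 30 — takes one from each pair and avoids the property.
Choosing 16 forces two into the same pair by pigeonhole, and those are consecutive. So 16.

16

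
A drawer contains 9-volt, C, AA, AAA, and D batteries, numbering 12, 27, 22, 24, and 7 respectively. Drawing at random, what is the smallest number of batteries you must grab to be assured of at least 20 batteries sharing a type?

In the worst case we take at most 19 of each type, but all 12 9-volt and all 7 D (fewer than 19), giving 12 + 19 + 19 + 19 + 7 = 76.
One more battery then forces some type to 20, so 76 + 1 = 77.

77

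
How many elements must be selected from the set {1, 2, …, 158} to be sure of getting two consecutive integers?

80

Partition {1, …, 158} into 79 pairs: {1,2}, {3,4}, …, {157,158}.
Choosing 79 integers — say the 79 even numbers 2, 4, …, 158 — takes one from each pair and avoids the property.
Choosing 80 forces two into the same pair by pigeonhole, and those are consecutive. So 80.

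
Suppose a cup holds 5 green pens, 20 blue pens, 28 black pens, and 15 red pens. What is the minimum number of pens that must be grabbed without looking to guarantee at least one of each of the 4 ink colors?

64

The hardest ink color to obtain is green: we could draw every other pen first — 68 − 5 = 63 pens — without a single green one.
The next draw must be green, so 63 + 1 = 64.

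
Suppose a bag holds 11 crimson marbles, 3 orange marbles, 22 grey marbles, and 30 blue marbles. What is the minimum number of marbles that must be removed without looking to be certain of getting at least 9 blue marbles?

The worst case draws every non-blue marble first: 11 + 3 + 22 = 36.
The next 9 draws are then forced to be blue, giving 36 + 9 = 45.

45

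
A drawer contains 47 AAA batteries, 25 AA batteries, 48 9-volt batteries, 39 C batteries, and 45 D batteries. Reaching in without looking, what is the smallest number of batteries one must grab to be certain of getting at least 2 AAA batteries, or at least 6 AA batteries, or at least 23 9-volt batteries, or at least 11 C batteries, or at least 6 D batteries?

Each of the 5 types has its own threshold; avoid all of them simultaneously.
The worst case stops just short of every target: 1 AAA, 5 AA, 22 9-volt, 10 C, 5 D — 1 + 5 + 22 + 10 + 5 = 43 batteries.
One more battery must push some type to its target, so 43 + 1 = 44.

44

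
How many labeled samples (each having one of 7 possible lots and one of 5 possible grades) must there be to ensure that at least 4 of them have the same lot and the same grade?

106

There are 7 × 5 = 35 (lot, grade) combinations acting as pigeonholes.
With 35 × 3 = 105 labeled samples we could place exactly 3 in each, with no (lot, grade) pair reaching 4.
One more forces some (lot, grade) pair to hold 4, so 105 + 1 = 106.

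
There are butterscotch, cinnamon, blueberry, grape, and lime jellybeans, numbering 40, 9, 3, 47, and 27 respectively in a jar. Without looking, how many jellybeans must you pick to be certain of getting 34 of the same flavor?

106

Treat the 5 flavors as pigeonholes.
In the worst case we take at most 33 of each flavor, but all 9 cinnamon, all 3 blueberry, and all 27 lime (fewer than 33), giving 33 + 9 + 3 + 33 + 27 = 105.
One more jellybean then forces some flavor to 34, so 105 + 1 = 106.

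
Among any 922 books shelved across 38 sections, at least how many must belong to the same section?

25

If each of the 38 sections held at most 24, the total would be at most 38 × 24 = 912 < 922, a contradiction.
So at least one holds ⌈922/38⌉ = 25.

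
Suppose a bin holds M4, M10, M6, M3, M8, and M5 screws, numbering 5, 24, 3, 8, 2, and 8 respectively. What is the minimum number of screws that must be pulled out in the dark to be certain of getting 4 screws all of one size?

18

Treat the 6 sizes as pigeonholes.
In the worst case we take at most 3 of each size, but all 2 M8 (fewer than 3), giving 3 + 3 + 3 + 3 + 2 + 3 = 17.
One more screw then forces some size to 4, so 17 + 1 = 18.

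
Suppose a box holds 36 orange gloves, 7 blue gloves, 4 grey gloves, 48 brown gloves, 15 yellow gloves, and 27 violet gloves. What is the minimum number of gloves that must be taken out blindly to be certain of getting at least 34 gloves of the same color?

In the worst case we take at most 33 of each color, but all 7 blue, all 4 grey, all 15 yellow, and all 27 violet (fewer than 33), giving 33 + 7 + 4 + 33 + 15 + 27 = 119.
One more glove then forces some color to 34, so 119 + 1 = 120.

120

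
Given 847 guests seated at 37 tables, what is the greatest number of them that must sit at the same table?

If each of the 37 tables held at most 22, the total would be at most 37 × 22 = 814 < 847, a contradiction.
So at least one holds ⌈847/37⌉ = 23.

23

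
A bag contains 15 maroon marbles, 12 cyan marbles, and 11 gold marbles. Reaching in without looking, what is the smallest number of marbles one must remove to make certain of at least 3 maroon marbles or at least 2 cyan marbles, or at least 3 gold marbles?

Each of the 3 colors has its own threshold; avoid all of them simultaneously.
The worst case stops just short of every target: 2 maroon, 1 cyan, 2 gold — 2 + 1 + 2 = 5 marbles.
One more marble must push some color to its target, so 5 + 1 = 6.

6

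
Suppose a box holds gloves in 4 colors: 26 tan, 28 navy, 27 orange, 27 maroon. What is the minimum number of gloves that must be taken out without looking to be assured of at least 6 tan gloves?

88

To avoid tan gloves as long as possible, exhaust the other 3 colors first.
The worst case draws every non-tan glove first: 28 + 27 + 27 = 82.
The next 6 draws are then forced to be tan, giving 82 + 6 = 88.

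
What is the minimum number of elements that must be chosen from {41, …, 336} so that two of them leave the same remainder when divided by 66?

Use the pigeonhole principle on residue classes: group the integers by remainder mod 66; there are 66 residue classes, each nonempty in this range.
Choosing one from each class (66 integers) avoids any shared remainder.
One more choice must repeat a class, so two differ by a multiple of 66. Hence 66 + 1 = 67.

67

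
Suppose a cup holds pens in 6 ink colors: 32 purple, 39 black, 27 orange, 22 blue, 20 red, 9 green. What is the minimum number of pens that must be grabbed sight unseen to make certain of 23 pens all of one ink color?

118

Treat the 6 ink colors as pigeonholes.
In the worst case we take at most 22 of each ink color, but all 20 red and all 9 green (fewer than 22), giving 22 + 22 + 22 + 22 + 20 + 9 = 117.
One more pen then forces some ink color to 23, so 117 + 1 = 118.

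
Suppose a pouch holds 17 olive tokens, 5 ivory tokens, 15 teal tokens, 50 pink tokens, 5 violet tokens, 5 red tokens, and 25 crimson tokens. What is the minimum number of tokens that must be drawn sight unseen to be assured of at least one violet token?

118

To avoid violet tokens as long as possible, exhaust the other 6 colors first.
The worst case draws every non-violet token first: 17 + 5 + 15 + 50 + 5 + 25 = 117.
The next draw is then forced to be violet, giving 117 + 1 = 118.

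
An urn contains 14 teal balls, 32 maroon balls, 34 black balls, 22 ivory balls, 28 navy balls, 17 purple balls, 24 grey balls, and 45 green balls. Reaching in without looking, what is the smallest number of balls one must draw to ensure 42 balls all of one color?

213

In the worst case we take at most 41 of each color, but all 14 teal, all 32 maroon, all 34 black, all 22 ivory, all 28 navy, all 17 purple, and all 24 grey (fewer than 41), giving 14 + 32 + 34 + 22 + 28 + 17 + 24 + 41 = 212.
One more ball then forces some color to 42, so 212 + 1 = 213.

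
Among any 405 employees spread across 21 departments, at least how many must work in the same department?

The 405 employees fall into 21 departments.
If each of the 21 departments held at most 19, the total would be at most 21 × 19 = 399 < 405, a contradiction.
So at least one holds ⌈405/21⌉ = 20.

20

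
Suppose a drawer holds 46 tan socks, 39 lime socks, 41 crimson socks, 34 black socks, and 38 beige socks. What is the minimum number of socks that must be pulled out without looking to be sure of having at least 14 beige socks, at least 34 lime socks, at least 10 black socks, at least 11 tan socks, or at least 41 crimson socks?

The worst case stops just short of every target: 10 tan, 33 lime, 40 crimson, 9 black, 13 beige — 10 + 33 + 40 + 9 + 13 = 105 socks.
One more sock must push some color to its target, so 105 + 1 = 106.

106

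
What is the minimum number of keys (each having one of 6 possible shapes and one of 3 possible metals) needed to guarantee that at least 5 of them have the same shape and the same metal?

73

There are 6 × 3 = 18 (shape, metal) combinations acting as pigeonholes.
With 18 × 4 = 72 keys we could place exactly 4 in each, with no (shape, metal) pair reaching 5.
One more forces some (shape, metal) pair to hold 5, so 72 + 1 = 73.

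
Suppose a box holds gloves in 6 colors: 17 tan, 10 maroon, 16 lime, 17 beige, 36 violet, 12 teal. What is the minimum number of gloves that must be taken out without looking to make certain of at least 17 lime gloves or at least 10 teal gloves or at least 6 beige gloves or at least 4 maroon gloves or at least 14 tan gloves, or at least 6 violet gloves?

The worst case stops just short of every target: 13 tan, 3 maroon, 16 lime, 5 beige, 5 violet, 9 teal — 13 + 3 + 16 + 5 + 5 + 9 = 51 gloves.
One more glove must push some color to its target, so 51 + 1 = 52.

52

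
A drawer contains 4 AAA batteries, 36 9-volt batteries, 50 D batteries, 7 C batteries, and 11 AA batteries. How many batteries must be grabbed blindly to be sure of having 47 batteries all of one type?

105

In the worst case we take at most 46 of each type, but all 4 AAA, all 36 9-volt, all 7 C, and all 11 AA (fewer than 46), giving 4 + 36 + 46 + 7 + 11 = 104.
One more battery then forces some type to 47, so 104 + 1 = 105.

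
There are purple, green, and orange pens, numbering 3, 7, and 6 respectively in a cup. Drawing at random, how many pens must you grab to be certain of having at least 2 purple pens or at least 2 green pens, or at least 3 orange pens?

The worst case stops just short of every target: 1 purple, 1 green, 2 orange — 1 + 1 + 2 = 4 pens.
One more pen must push some ink color to its target, so 4 + 1 = 5.

5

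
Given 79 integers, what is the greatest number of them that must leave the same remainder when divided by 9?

The 79 integers fall into 9 residue classes modulo 9.
If each of the 9 residue classes modulo 9 held at most 8, the total would be at most 9 × 8 = 72 < 79, a contradiction.
So at least one holds ⌈79/9⌉ = 9.

9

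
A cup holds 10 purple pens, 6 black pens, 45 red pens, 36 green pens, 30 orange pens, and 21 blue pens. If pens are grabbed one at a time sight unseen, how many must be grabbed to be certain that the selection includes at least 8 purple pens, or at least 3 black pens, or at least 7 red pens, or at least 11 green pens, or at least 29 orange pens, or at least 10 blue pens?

Each of the 6 ink colors has its own threshold; avoid all of them simultaneously.
The worst case stops just short of every target: 7 purple, 2 black, 6 red, 10 green, 28 orange, 9 blue — 7 + 2 + 6 + 10 + 28 + 9 = 62 pens.
One more pen must push some ink color to its target, so 62 + 1 = 63.

63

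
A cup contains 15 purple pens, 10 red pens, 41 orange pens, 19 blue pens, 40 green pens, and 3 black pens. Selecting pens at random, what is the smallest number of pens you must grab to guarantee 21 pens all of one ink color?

88

Treat the 6 ink colors as pigeonholes.
In the worst case we take at most 20 of each ink color, but all 15 purple, all 10 red, all 19 blue, and all 3 black (fewer than 20), giving 15 + 10 + 20 + 19 + 20 + 3 = 87.
One more pen then forces some ink color to 21, so 87 + 1 = 88.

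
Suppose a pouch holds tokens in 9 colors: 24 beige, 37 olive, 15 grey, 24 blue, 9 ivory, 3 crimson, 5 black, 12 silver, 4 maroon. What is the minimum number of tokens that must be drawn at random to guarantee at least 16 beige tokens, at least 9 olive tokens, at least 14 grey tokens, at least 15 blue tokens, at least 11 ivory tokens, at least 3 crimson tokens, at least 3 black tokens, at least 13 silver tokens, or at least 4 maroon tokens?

Each of the 9 colors has its own threshold; avoid all of them simultaneously.
The worst case stops just short of every target: 15 beige, 8 olive, 13 grey, 14 blue, all 9 ivory, 2 crimson, 2 black, 12 silver, 3 maroon — 15 + 8 + 13 + 14 + 9 + 2 + 2 + 12 + 3 = 78 tokens.
One more token must push some color to its target, so 78 + 1 = 79.

79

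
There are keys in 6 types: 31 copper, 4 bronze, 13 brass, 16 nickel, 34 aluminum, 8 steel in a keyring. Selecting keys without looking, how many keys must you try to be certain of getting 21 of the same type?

82

In the worst case we take at most 20 of each type, but all 4 bronze, all 13 brass, all 16 nickel, and all 8 steel (fewer than 20), giving 20 + 4 + 13 + 16 + 20 + 8 = 81.
One more key then forces some type to 21, so 81 + 1 = 82.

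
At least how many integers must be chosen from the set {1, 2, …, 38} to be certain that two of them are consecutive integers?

20

Partition {1, …, 38} into 19 pairs: {1,2}, {3,4}, …, {37,38}.
Choosing 19 integers — say the 19 even numbers 2, 4, …, 38 — takes one from each pair and avoids the property.
Choosing 20 forces two into the same pair by pigeonhole, and those are consecutive. So 20.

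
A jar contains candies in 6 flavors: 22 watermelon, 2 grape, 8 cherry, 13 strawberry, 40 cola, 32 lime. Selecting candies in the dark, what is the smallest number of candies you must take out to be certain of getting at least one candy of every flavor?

116

The hardest flavor to obtain is grape: we could draw every other candy first — 117 − 2 = 115 candies — without a single grape one.
The next draw must be grape, so 115 + 1 = 116.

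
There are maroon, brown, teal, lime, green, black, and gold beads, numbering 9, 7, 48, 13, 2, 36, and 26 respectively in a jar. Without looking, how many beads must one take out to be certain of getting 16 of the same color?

In the worst case we take at most 15 of each color, but all 9 maroon, all 7 brown, all 13 lime, and all 2 green (fewer than 15), giving 9 + 7 + 15 + 13 + 2 + 15 + 15 = 76.
One more bead then forces some color to 16, so 76 + 1 = 77.

77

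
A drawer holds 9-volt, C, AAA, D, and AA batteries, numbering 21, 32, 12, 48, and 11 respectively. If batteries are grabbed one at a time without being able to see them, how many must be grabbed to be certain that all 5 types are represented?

114

The hardest type to obtain is AA: we could draw every other battery first — 124 − 11 = 113 batteries — without a single AA one.
The next draw must be AA, so 113 + 1 = 114.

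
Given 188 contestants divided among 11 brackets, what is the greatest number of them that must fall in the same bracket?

The 188 contestants fall into 11 brackets.
If each of the 11 brackets held at most 17, the total would be at most 11 × 17 = 187 < 188, a contradiction.
So at least one holds ⌈188/11⌉ = 18.

18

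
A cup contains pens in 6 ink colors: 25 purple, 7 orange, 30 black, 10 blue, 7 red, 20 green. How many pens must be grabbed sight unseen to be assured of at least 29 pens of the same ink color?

In the worst case we take at most 28 of each ink color, but all 25 purple, all 7 orange, all 10 blue, all 7 red, and all 20 green (fewer than 28), giving 25 + 7 + 28 + 10 + 7 + 20 = 97.
One more pen then forces some ink color to 29, so 97 + 1 = 98.

98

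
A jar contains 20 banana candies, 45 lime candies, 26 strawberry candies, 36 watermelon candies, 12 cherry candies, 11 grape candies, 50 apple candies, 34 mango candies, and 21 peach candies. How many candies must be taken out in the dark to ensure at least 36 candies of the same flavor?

Treat the 9 flavors as pigeonholes.
In the worst case we take at most 35 of each flavor, but all 20 banana, all 26 strawberry, all 12 cherry, all 11 grape, all 34 mango, and all 21 peach (fewer than 35), giving 20 + 35 + 26 + 35 + 12 + 11 + 35 + 34 + 21 = 229.
One more candy then forces some flavor to 36, so 229 + 1 = 230.

230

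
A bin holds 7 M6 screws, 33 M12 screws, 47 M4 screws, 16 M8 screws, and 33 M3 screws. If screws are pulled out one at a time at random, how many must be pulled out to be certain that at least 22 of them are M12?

The worst case draws every non-M12 screw first: 7 + 47 + 16 + 33 = 103.
The next 22 draws are then forced to be M12, giving 103 + 22 = 125.

125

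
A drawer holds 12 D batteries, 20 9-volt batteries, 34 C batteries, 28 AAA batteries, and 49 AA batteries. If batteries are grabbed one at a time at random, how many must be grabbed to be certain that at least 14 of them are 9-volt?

137

The worst case draws every non-9-volt battery first: 12 + 34 + 28 + 49 = 123.
The next 14 draws are then forced to be 9-volt, giving 123 + 14 = 137.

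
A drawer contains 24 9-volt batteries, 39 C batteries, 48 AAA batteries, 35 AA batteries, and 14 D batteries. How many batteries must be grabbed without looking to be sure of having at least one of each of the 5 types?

147

The hardest type to obtain is D: we could draw every other battery first — 160 − 14 = 146 batteries — without a single D one.
The next draw must be D, so 146 + 1 = 147.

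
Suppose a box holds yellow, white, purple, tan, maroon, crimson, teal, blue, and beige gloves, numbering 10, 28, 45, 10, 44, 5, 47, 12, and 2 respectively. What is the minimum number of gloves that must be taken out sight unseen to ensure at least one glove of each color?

The hardest color to obtain is beige: we could draw every other glove first — 203 − 2 = 201 gloves — without a single beige one.
The next draw must be beige, so 201 + 1 = 202.

202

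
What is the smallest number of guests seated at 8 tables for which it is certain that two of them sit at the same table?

9

There are 8 tables acting as pigeonholes.
With 8 guests we could place one in each, avoiding any repeat.
One more forces some class to hold 2, so 8 + 1 = 9.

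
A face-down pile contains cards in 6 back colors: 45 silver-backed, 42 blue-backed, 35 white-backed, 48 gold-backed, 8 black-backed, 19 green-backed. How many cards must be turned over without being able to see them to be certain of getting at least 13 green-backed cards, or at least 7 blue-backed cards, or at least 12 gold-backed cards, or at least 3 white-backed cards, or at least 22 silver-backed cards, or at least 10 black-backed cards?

The worst case stops just short of every target: 21 silver-backed, 6 blue-backed, 2 white-backed, 11 gold-backed, all 8 black-backed, 12 green-backed — 21 + 6 + 2 + 11 + 8 + 12 = 60 cards.
One more card must push some back color to its target, so 60 + 1 = 61.

61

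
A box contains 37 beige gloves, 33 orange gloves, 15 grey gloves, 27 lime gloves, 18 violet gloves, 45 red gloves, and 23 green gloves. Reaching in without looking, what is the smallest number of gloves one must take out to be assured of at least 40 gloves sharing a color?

Treat the 7 colors as pigeonholes.
In the worst case we take at most 39 of each color, but all 37 beige, all 33 orange, all 15 grey, all 27 lime, all 18 violet, and all 23 green (fewer than 39), giving 37 + 33 + 15 + 27 + 18 + 39 + 23 = 192.
One more glove then forces some color to 40, so 192 + 1 = 193.

193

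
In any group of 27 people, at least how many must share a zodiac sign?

There are 12 zodiac signs, which serve as the pigeonholes.
If each of the 12 zodiac signs held at most 2, the total would be at most 12 × 2 = 24 < 27, a contradiction.
So at least one holds ⌈27/12⌉ = 3.

3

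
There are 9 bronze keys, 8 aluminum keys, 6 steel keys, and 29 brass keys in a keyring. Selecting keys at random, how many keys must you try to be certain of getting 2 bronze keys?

The worst case draws every non-bronze key first: 8 + 6 + 29 = 43.
The next 2 draws are then forced to be bronze, giving 43 + 2 = 45.

45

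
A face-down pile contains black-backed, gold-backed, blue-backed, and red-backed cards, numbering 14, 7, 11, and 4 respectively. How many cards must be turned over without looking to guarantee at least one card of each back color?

33

The hardest back color to obtain is red-backed: we could draw every other card first — 36 − 4 = 32 cards — without a single red-backed one.
The next draw must be red-backed, so 32 + 1 = 33.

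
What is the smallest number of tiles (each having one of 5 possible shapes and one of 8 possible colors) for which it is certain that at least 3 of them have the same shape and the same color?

There are 5 × 8 = 40 (shape, color) combinations acting as pigeonholes.
With 40 × 2 = 80 tiles we could place exactly 2 in each, with no (shape, color) pair reaching 3.
One more forces some (shape, color) pair to hold 3, so 80 + 1 = 81.

81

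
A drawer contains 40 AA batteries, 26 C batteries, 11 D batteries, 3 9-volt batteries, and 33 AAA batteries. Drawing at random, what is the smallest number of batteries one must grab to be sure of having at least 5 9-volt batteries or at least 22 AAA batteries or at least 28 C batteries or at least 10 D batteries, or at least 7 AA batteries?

66

Each of the 5 types has its own threshold; avoid all of them simultaneously.
The worst case stops just short of every target: 6 AA, all 26 C, 9 D, all 3 9-volt, 21 AAA — 6 + 26 + 9 + 3 + 21 = 65 batteries.
One more battery must push some type to its target, so 65 + 1 = 66.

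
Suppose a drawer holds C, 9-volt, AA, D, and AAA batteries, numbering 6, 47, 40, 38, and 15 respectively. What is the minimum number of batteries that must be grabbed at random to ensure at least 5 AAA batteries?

To avoid AAA batteries as long as possible, exhaust the other 4 types first.
The worst case draws every non-AAA battery first: 6 + 47 + 40 + 38 = 131.
The next 5 draws are then forced to be AAA, giving 131 + 5 = 136.

136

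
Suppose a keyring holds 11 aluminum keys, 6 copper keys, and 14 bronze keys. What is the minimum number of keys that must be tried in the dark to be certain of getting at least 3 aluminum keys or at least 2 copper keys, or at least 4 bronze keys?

7

The worst case stops just short of every target: 2 aluminum, 1 copper, 3 bronze — 2 + 1 + 3 = 6 keys.
One more key must push some type to its target, so 6 + 1 = 7.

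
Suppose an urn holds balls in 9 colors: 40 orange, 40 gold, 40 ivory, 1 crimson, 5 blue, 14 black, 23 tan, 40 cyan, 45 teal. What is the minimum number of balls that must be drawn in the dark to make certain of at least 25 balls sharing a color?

In the worst case we take at most 24 of each color, but all 1 crimson, all 5 blue, all 14 black, and all 23 tan (fewer than 24), giving 24 + 24 + 24 + 1 + 5 + 14 + 23 + 24 + 24 = 163.
One more ball then forces some color to 25, so 163 + 1 = 164.

164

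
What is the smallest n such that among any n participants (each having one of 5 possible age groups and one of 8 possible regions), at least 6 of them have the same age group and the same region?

201

There are 5 × 8 = 40 (age group, region) combinations acting as pigeonholes.
With 40 × 5 = 200 participants we could place exactly 5 in each, with no (age group, region) pair reaching 6.
One more forces some (age group, region) pair to hold 6, so 200 + 1 = 201.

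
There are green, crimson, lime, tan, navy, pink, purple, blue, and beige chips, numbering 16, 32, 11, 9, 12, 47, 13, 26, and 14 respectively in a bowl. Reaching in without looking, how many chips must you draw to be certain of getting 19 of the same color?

130

Treat the 9 colors as pigeonholes.
In the worst case we take at most 18 of each color, but all 16 green, all 11 lime, all 9 tan, all 12 navy, all 13 purple, and all 14 beige (fewer than 18), giving 16 + 18 + 11 + 9 + 12 + 18 + 13 + 18 + 14 = 129.
One more chip then forces some color to 19, so 129 + 1 = 130.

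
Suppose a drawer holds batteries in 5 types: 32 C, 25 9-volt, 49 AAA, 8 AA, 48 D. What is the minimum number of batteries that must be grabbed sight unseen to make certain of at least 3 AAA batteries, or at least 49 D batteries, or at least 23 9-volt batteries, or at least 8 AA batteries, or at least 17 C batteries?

96

The worst case stops just short of every target: 16 C, 22 9-volt, 2 AAA, 7 AA, 48 D — 16 + 22 + 2 + 7 + 48 = 95 batteries.
One more battery must push some type to its target, so 95 + 1 = 96.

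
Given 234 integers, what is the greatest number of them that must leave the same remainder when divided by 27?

9

If each of the 27 residue classes modulo 27 held at most 8, the total would be at most 27 × 8 = 216 < 234, a contradiction.
So at least one holds ⌈234/27⌉ = 9.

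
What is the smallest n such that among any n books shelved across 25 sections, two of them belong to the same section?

There are 25 sections acting as pigeonholes.
With 25 books we could place one in each, avoiding any repeat.
One more forces some class to hold 2, so 25 + 1 = 26.

26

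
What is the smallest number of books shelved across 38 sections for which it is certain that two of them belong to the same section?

There are 38 sections acting as pigeonholes.
With 38 books we could place one in each, avoiding any repeat.
One more forces some class to hold 2, so 38 + 1 = 39.

39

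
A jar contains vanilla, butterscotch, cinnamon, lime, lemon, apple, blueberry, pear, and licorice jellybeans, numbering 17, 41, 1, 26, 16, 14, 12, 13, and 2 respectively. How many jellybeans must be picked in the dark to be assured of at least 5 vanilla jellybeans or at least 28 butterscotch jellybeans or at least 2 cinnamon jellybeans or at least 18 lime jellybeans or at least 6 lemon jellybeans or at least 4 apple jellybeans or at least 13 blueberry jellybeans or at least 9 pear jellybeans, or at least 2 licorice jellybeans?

The worst case stops just short of every target: 4 vanilla, 27 butterscotch, 1 cinnamon, 17 lime, 5 lemon, 3 apple, 12 blueberry, 8 pear, 1 licorice — 4 + 27 + 1 + 17 + 5 + 3 + 12 + 8 + 1 = 78 jellybeans.
One more jellybean must push some flavor to its target, so 78 + 1 = 79.

79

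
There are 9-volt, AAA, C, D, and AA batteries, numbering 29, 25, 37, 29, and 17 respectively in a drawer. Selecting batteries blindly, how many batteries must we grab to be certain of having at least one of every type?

121

The hardest type to obtain is AA: we could draw every other battery first — 137 − 17 = 120 batteries — without a single AA one.
The next draw must be AA, so 120 + 1 = 121.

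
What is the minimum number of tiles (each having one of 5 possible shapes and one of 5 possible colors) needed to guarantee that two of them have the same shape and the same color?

There are 5 × 5 = 25 (shape, color) combinations acting as pigeonholes.
With 25 tiles we could place one in each, avoiding any repeat.
One more forces some (shape, color) pair to hold 2, so 25 + 1 = 26.

26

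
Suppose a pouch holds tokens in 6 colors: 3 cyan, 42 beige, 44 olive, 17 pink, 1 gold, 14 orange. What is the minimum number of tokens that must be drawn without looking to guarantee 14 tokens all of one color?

In the worst case we take at most 13 of each color, but all 3 cyan and all 1 gold (fewer than 13), giving 3 + 13 + 13 + 13 + 1 + 13 = 56.
One more token then forces some color to 14, so 56 + 1 = 57.

57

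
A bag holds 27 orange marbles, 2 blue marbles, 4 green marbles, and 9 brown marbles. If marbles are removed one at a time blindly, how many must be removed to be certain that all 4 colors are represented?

41

The hardest color to obtain is blue: we could draw every other marble first — 42 − 2 = 40 marbles — without a single blue one.
The next draw must be blue, so 40 + 1 = 41.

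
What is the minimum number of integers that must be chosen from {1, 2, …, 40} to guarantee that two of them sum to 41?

21

Partition {1, …, 40} into 20 pairs: {1,40}, {2,39}, …, {20,21}.
Choosing 20 integers — say the integers 1 through 20 — takes one from each pair and avoids the property.
Choosing 21 forces two into the same pair by pigeonhole, and those sum to 41. So 21.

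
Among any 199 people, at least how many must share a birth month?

17

If each of the 12 months of the year held at most 16, the total would be at most 12 × 16 = 192 < 199, a contradiction.
So at least one holds ⌈199/12⌉ = 17.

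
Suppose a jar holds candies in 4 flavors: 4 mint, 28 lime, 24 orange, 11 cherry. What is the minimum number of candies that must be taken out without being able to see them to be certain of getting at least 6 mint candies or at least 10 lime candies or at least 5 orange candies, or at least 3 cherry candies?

20

The worst case stops just short of every target: all 4 mint, 9 lime, 4 orange, 2 cherry — 4 + 9 + 4 + 2 = 19 candies.
One more candy must push some flavor to its target, so 19 + 1 = 20.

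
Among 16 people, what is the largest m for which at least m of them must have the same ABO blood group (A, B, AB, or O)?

If each of the 4 ABO blood groups held at most 3, the total would be at most 4 × 3 = 12 < 16, a contradiction.
So at least one holds ⌈16/4⌉ = 4.

4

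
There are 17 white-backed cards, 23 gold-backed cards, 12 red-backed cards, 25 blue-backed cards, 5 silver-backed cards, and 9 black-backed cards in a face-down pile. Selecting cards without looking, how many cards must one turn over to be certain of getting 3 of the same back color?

13

Treat the 6 back colors as pigeonholes.
The worst case takes 2 cards of each back color without reaching 3 of any: 6 × 2 = 12.
The next card must bring some back color to 3, so 12 + 1 = 13.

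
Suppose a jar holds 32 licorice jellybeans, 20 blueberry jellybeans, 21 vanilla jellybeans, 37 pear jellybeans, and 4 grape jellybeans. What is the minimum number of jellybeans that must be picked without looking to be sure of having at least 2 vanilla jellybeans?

95

The worst case draws every non-vanilla jellybean first: 32 + 20 + 37 + 4 = 93.
The next 2 draws are then forced to be vanilla, giving 93 + 2 = 95.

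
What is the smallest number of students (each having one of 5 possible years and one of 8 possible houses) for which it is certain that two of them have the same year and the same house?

There are 5 × 8 = 40 (year, house) combinations acting as pigeonholes.
With 40 students we could place one in each, avoiding any repeat.
One more forces some (year, house) pair to hold 2, so 40 + 1 = 41.

41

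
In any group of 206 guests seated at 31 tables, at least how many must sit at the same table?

7

If each of the 31 tables held at most 6, the total would be at most 31 × 6 = 186 < 206, a contradiction.
So at least one holds ⌈206/31⌉ = 7.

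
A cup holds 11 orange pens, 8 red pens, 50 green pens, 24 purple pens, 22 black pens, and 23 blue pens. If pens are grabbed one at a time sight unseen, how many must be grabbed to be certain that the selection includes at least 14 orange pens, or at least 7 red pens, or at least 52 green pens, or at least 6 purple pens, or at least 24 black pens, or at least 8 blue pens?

The worst case stops just short of every target: all 11 orange, 6 red, all 50 green, 5 purple, all 22 black, 7 blue — 11 + 6 + 50 + 5 + 22 + 7 = 101 pens.
One more pen must push some ink color to its target, so 101 + 1 = 102.

102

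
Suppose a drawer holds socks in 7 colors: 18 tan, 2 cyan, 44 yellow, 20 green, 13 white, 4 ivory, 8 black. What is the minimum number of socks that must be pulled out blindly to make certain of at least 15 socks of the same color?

70

Treat the 7 colors as pigeonholes.
In the worst case we take at most 14 of each color, but all 2 cyan, all 13 white, all 4 ivory, and all 8 black (fewer than 14), giving 14 + 2 + 14 + 14 + 13 + 4 + 8 = 69.
One more sock then forces some color to 15, so 69 + 1 = 70.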